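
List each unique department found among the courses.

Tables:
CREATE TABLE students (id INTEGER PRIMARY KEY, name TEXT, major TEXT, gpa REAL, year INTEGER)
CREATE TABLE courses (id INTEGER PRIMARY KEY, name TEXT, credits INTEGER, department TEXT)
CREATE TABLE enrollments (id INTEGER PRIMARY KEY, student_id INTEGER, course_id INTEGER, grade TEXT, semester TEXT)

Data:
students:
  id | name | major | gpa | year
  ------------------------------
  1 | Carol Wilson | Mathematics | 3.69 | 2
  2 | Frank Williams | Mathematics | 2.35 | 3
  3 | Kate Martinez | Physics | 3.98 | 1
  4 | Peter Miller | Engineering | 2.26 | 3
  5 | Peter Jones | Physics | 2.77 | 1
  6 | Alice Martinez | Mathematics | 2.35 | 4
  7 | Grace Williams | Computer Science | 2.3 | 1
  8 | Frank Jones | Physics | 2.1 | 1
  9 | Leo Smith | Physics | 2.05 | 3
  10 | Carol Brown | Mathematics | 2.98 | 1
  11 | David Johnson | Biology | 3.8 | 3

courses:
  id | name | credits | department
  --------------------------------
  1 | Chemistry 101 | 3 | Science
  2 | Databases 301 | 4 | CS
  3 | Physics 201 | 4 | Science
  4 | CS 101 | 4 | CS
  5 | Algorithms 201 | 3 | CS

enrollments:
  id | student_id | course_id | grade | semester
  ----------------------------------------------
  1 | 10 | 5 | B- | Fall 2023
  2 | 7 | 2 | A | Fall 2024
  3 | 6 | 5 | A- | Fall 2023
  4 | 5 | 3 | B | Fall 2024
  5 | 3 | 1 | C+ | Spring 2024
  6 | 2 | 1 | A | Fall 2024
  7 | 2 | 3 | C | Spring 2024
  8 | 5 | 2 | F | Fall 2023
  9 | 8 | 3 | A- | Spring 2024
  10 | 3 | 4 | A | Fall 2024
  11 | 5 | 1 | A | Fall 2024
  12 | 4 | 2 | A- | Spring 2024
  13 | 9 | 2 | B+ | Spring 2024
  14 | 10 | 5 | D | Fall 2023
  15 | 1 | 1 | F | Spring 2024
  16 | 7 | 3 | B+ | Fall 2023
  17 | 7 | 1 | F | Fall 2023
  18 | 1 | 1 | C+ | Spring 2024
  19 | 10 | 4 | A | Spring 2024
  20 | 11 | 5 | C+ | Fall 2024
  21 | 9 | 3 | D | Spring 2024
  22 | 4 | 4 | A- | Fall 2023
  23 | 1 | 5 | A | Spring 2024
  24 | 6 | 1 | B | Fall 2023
SELECT DISTINCT department FROM courses

Execution result:
department
Science
CS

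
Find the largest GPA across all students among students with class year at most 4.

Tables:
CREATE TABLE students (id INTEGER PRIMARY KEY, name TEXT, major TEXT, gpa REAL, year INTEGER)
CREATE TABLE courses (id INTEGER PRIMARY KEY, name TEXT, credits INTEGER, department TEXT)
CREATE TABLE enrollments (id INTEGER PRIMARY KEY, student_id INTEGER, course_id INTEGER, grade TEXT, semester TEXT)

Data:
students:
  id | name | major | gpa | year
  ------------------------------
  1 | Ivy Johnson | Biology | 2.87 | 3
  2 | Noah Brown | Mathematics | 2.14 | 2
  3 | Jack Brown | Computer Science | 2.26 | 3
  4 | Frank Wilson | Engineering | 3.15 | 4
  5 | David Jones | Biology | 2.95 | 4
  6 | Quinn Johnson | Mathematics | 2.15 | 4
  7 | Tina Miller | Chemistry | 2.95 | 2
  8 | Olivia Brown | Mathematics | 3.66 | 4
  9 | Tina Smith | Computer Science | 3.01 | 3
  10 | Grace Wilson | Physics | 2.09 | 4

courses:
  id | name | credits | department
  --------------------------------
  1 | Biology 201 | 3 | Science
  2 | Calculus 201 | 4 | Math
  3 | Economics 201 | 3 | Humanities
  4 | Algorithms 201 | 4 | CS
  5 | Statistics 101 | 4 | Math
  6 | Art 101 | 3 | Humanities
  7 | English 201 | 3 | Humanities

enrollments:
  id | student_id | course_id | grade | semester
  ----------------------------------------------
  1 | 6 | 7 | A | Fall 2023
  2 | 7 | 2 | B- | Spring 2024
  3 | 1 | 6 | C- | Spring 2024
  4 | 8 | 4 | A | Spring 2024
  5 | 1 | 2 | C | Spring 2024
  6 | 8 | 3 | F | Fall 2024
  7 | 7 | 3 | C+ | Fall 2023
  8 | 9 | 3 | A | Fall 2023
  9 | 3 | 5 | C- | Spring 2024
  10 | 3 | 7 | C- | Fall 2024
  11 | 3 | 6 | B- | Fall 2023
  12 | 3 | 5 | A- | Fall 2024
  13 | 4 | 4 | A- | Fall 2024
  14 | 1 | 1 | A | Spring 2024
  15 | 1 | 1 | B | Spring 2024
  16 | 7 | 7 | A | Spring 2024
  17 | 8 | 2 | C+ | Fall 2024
SELECT MAX(gpa) FROM students WHERE year <= 4

Execution result:
3.66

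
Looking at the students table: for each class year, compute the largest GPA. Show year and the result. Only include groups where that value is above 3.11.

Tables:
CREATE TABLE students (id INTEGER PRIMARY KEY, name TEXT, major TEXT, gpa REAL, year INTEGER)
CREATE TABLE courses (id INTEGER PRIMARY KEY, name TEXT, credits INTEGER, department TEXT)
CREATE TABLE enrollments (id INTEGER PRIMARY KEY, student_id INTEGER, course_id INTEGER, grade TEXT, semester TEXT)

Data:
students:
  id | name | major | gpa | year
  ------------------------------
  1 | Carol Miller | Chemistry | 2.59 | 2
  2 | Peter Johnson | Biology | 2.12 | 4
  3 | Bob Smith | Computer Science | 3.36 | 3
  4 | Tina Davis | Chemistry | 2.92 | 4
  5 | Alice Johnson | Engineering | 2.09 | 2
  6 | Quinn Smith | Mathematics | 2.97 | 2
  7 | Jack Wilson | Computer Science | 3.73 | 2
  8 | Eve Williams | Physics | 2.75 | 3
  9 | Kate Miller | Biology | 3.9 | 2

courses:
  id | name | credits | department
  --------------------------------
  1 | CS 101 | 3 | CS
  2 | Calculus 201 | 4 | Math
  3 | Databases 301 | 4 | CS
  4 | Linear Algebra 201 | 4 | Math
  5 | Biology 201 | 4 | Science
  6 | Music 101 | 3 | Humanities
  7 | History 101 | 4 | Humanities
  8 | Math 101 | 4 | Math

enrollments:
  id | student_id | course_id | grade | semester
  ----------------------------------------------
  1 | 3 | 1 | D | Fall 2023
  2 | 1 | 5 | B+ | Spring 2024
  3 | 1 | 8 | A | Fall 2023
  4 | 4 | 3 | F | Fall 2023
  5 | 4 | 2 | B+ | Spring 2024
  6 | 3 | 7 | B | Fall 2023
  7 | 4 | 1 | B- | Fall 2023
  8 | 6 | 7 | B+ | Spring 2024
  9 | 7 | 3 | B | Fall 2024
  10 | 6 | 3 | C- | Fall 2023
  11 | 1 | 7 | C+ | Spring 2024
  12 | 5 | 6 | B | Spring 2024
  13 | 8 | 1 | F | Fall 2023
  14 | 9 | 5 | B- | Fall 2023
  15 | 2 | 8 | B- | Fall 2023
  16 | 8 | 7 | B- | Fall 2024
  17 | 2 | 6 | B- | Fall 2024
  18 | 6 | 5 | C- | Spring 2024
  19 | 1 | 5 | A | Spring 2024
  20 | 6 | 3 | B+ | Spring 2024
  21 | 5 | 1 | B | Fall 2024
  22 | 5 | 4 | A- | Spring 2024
SELECT year, MAX(gpa) AS max_gpa FROM students GROUP BY year HAVING MAX(gpa) > 3.11

Execution result:
year | max_gpa
2 | 3.90
3 | 3.36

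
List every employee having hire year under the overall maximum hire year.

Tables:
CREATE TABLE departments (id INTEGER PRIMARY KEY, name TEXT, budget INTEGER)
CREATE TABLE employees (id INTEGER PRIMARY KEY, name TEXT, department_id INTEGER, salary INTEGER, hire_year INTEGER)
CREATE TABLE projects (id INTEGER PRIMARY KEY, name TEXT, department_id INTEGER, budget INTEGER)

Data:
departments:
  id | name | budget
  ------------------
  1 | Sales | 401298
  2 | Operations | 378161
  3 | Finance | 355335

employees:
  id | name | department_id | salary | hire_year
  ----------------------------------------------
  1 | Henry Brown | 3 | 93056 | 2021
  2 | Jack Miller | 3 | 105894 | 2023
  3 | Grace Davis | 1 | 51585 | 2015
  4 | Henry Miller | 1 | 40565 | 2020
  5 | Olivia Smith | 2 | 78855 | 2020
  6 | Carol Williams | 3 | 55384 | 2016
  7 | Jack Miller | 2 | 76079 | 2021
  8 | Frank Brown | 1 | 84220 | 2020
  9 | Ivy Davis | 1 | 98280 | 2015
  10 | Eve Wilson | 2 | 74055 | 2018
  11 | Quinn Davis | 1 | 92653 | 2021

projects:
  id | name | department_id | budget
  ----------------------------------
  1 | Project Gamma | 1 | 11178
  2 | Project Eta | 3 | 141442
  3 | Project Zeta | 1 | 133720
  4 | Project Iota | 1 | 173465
SELECT name, hire_year FROM employees WHERE hire_year < (SELECT MAX(hire_year) FROM employees)

Execution result:
name | hire_year
Henry Brown | 2021
Grace Davis | 2015
Henry Miller | 2020
Olivia Smith | 2020
Carol Williams | 2016
Jack Miller | 2021
Frank Brown | 2020
Ivy Davis | 2015
Eve Wilson | 2018
Quinn Davis | 2021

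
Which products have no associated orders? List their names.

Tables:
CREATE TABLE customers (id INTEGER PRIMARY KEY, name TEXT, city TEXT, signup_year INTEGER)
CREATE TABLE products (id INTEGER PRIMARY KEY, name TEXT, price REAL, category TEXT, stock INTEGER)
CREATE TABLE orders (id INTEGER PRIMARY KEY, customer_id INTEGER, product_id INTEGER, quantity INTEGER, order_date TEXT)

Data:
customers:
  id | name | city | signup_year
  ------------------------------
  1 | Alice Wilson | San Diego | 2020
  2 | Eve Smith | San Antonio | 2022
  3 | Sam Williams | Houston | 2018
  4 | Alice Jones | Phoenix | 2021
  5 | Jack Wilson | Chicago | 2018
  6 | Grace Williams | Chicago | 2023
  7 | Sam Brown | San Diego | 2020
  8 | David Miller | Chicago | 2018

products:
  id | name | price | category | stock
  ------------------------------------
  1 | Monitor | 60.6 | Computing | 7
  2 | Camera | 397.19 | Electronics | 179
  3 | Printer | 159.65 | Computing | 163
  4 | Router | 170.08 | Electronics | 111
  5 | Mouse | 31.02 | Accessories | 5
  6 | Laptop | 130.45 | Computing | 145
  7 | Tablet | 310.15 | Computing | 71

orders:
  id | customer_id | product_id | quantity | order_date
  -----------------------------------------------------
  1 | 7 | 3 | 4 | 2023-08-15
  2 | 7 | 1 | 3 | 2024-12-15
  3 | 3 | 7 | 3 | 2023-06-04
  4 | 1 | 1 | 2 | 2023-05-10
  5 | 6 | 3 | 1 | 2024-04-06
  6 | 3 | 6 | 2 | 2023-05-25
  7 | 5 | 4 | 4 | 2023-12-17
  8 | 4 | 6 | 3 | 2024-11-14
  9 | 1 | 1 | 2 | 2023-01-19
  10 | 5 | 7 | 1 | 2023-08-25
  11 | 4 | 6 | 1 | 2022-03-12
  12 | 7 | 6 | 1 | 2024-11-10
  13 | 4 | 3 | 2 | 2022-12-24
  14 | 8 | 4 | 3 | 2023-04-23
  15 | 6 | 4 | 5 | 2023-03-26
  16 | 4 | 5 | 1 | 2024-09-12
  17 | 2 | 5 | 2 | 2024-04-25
SELECT p.name FROM products p LEFT JOIN orders c ON c.product_id = p.id WHERE c.id IS NULL

Execution result:
Camera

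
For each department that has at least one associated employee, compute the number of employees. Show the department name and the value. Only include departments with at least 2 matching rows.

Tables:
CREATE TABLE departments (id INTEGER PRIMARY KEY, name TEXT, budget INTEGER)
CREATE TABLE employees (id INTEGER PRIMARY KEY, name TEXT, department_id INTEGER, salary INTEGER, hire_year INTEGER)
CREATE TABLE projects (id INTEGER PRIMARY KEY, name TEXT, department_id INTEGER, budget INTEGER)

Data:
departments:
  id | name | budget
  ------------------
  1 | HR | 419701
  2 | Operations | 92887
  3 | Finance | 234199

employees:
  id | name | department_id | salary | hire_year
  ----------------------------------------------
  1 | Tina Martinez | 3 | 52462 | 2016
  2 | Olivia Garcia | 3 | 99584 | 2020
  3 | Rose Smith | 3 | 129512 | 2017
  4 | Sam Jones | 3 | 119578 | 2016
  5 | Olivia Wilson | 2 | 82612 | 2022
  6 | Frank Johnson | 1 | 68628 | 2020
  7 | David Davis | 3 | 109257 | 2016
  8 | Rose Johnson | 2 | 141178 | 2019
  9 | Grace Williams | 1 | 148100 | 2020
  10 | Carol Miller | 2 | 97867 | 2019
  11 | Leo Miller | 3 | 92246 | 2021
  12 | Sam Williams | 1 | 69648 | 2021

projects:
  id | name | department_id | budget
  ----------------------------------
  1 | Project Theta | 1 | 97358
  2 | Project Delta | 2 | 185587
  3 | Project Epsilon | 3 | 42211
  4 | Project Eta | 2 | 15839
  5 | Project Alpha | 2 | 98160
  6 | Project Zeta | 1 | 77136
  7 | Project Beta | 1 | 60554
SELECT p.name, COUNT(*) AS n FROM employees c JOIN departments p ON c.department_id = p.id GROUP BY p.id, p.name HAVING COUNT(*) >= 2

Execution result:
name | n
HR | 3
Operations | 3
Finance | 6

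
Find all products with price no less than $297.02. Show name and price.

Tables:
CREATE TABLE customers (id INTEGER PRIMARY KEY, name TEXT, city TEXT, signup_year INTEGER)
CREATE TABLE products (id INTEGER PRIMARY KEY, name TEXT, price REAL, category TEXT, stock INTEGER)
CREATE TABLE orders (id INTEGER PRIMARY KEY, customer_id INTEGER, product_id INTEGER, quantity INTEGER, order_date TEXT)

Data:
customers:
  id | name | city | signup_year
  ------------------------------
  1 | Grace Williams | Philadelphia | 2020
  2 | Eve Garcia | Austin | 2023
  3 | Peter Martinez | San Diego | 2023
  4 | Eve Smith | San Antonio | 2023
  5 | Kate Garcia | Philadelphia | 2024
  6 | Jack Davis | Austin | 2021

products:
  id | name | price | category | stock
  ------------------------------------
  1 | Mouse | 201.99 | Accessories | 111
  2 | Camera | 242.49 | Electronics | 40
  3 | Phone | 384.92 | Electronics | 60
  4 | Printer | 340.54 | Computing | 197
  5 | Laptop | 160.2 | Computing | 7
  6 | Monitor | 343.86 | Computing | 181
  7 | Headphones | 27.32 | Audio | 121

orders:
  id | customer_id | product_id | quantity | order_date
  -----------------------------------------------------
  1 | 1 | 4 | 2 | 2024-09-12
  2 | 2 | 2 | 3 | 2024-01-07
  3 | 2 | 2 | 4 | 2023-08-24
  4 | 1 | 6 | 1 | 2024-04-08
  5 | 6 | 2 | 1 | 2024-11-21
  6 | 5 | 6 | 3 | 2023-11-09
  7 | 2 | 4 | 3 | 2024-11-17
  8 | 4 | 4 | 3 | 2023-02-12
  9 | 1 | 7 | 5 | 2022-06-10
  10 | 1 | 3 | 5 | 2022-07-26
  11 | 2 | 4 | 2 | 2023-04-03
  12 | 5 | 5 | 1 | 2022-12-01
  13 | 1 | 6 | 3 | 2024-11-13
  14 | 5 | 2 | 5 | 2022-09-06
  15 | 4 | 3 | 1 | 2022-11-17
SELECT name, price FROM products WHERE price >= 297.02

Execution result:
name | price
Phone | 384.92
Printer | 340.54
Monitor | 343.86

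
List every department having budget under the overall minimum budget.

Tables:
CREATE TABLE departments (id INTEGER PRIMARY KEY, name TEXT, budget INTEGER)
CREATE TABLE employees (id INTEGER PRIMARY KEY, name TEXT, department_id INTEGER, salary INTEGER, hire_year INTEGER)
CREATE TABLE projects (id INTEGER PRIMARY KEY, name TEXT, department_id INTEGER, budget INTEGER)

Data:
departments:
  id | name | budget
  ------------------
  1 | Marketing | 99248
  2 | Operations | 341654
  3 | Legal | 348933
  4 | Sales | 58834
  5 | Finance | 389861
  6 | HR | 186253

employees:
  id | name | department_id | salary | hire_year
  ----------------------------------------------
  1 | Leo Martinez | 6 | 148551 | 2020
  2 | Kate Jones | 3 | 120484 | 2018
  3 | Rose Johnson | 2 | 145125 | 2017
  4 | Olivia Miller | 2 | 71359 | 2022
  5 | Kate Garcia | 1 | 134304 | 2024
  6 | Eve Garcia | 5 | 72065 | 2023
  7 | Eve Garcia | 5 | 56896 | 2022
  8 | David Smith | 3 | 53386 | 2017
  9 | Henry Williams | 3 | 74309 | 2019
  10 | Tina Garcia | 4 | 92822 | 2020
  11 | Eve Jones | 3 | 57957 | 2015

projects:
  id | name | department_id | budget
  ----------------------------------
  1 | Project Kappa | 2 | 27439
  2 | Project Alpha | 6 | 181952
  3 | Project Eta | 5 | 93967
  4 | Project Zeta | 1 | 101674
SELECT name, budget FROM departments WHERE budget < (SELECT MIN(budget) FROM departments)

Execution result:
(no rows)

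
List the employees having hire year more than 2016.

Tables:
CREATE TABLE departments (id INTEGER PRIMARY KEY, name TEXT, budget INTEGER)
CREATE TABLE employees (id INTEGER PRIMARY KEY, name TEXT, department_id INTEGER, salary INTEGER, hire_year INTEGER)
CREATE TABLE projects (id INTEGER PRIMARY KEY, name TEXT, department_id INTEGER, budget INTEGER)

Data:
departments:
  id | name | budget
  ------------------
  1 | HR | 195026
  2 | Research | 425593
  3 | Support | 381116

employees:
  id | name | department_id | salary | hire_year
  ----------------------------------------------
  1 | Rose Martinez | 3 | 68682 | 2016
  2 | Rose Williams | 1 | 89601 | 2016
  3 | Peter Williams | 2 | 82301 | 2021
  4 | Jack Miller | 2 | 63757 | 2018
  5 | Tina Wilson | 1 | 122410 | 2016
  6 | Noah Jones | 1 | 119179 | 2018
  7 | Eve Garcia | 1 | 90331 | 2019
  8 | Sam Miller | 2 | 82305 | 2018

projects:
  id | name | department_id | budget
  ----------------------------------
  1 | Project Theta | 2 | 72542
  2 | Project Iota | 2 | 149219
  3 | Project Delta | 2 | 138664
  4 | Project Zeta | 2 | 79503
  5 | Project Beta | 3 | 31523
SELECT name, hire_year FROM employees WHERE hire_year > 2016

Execution result:
name | hire_year
Peter Williams | 2021
Jack Miller | 2018
Noah Jones | 2018
Eve Garcia | 2019
Sam Miller | 2018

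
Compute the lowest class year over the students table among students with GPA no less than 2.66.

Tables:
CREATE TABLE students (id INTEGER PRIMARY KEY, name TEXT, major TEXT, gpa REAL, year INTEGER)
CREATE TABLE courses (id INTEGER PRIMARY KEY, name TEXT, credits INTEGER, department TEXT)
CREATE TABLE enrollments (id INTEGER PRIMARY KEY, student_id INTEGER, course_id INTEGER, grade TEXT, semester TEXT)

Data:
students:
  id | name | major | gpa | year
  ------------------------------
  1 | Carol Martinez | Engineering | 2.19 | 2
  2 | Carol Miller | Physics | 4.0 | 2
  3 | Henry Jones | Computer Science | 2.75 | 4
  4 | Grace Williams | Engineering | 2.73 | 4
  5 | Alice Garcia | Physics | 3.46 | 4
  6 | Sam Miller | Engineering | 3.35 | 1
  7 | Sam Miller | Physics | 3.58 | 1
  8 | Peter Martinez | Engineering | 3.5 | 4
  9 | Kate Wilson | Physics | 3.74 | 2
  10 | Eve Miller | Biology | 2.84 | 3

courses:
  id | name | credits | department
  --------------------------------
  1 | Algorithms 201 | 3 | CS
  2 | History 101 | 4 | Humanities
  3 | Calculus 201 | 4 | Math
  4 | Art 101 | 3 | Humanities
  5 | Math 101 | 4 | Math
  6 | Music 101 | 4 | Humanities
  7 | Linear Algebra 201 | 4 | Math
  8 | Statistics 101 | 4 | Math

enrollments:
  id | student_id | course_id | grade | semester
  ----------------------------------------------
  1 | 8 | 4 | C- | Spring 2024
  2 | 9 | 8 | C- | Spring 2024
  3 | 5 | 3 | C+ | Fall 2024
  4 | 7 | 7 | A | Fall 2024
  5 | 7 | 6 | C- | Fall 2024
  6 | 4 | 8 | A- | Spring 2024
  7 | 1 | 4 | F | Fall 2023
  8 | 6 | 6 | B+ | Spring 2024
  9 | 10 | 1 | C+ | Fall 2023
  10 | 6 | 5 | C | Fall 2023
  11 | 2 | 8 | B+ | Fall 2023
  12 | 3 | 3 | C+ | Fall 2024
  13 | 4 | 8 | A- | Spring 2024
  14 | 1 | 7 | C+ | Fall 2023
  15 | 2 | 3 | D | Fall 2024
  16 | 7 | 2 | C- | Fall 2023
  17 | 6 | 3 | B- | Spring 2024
SELECT MIN(year) FROM students WHERE gpa >= 2.66

Execution result:
1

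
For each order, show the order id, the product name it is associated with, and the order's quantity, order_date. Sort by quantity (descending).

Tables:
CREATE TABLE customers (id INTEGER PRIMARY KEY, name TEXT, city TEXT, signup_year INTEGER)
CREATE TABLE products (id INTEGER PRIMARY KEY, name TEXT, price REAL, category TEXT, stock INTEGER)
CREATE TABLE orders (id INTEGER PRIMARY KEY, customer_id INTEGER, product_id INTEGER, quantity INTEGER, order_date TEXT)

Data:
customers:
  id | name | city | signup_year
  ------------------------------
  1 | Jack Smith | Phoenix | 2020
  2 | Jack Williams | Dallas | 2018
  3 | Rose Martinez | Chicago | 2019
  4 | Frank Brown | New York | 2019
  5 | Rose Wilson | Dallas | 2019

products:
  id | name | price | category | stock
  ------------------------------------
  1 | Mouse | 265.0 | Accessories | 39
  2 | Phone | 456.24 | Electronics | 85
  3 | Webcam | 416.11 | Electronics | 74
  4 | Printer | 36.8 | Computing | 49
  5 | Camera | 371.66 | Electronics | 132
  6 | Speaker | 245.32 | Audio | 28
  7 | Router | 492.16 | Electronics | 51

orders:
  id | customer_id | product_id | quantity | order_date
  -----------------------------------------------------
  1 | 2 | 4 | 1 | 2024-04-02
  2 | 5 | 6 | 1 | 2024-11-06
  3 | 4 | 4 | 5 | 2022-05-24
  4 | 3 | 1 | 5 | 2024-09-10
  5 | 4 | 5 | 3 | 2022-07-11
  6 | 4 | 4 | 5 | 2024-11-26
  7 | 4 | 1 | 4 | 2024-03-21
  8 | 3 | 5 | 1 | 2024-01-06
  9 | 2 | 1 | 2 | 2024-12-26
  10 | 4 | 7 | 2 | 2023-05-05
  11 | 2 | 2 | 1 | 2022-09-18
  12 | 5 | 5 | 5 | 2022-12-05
SELECT c.id, p.name AS product, c.quantity, c.order_date FROM orders c JOIN products p ON c.product_id = p.id ORDER BY c.quantity DESC

Execution result:
id | product | quantity | order_date
3 | Printer | 5 | 2022-05-24
4 | Mouse | 5 | 2024-09-10
6 | Printer | 5 | 2024-11-26
12 | Camera | 5 | 2022-12-05
7 | Mouse | 4 | 2024-03-21
5 | Camera | 3 | 2022-07-11
9 | Mouse | 2 | 2024-12-26
10 | Router | 2 | 2023-05-05
1 | Printer | 1 | 2024-04-02
2 | Speaker | 1 | 2024-11-06
8 | Camera | 1 | 2024-01-06
11 | Phone | 1 | 2022-09-18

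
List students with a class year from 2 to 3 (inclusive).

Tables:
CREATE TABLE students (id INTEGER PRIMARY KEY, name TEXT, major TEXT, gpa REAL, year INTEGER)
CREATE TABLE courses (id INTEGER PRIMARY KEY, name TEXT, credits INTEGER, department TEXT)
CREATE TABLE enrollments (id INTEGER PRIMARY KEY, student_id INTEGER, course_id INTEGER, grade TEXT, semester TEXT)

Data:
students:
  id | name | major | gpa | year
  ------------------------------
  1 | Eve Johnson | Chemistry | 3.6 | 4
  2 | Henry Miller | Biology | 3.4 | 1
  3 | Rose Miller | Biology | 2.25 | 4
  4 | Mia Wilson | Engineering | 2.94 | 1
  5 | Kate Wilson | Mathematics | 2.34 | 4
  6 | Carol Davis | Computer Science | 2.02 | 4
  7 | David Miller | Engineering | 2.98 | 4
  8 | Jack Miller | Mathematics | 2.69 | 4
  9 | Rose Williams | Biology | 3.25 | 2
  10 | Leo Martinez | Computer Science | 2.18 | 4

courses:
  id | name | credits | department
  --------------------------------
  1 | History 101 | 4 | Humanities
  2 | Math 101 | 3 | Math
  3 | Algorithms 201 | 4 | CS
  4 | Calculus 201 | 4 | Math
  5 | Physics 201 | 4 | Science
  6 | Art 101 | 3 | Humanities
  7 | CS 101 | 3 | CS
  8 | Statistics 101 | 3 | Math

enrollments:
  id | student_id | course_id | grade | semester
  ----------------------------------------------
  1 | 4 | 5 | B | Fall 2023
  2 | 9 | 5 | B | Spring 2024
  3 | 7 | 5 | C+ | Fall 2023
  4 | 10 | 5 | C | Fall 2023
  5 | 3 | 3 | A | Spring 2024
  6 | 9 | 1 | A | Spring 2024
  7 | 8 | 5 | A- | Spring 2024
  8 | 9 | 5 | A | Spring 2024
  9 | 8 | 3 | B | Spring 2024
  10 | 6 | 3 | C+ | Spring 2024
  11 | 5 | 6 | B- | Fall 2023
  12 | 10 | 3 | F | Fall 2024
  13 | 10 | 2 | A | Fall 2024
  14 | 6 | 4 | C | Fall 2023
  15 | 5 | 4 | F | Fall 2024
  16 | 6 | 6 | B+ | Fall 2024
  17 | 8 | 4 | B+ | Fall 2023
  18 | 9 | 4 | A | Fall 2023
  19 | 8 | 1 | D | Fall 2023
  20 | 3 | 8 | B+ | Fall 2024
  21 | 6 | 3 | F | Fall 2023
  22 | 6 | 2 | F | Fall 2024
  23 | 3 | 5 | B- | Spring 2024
SELECT name, year FROM students WHERE year BETWEEN 2 AND 3

Execution result:
name | year
Rose Williams | 2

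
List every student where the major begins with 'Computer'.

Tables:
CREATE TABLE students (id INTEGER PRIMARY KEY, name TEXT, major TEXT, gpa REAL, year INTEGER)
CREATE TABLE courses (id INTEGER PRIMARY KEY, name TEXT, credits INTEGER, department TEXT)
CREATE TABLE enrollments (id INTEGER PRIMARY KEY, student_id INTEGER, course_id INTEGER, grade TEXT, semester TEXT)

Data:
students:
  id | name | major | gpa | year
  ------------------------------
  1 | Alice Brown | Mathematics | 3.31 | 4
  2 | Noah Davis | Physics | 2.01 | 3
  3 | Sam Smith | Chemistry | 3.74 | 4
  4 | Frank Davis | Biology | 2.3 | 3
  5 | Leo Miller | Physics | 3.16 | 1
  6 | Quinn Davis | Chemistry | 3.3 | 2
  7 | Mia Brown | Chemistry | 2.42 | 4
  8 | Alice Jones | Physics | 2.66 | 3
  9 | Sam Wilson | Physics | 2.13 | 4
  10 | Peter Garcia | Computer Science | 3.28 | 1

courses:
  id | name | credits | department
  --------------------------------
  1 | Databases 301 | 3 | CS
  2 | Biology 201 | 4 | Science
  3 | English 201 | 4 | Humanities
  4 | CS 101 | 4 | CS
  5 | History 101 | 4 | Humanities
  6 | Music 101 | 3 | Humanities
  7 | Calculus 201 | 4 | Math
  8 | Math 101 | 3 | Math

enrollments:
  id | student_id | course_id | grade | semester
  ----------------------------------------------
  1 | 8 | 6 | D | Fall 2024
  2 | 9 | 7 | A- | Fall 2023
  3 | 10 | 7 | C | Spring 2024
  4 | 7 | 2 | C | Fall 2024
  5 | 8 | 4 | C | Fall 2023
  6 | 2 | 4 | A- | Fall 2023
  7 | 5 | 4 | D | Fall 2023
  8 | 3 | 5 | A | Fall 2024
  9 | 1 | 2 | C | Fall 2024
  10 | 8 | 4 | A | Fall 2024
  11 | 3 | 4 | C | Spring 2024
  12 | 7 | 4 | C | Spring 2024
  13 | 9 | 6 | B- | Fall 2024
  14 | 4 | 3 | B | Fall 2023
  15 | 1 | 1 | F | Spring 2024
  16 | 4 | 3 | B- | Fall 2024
SELECT name, major FROM students WHERE major LIKE 'Computer%'

Execution result:
name | major
Peter Garcia | Computer Science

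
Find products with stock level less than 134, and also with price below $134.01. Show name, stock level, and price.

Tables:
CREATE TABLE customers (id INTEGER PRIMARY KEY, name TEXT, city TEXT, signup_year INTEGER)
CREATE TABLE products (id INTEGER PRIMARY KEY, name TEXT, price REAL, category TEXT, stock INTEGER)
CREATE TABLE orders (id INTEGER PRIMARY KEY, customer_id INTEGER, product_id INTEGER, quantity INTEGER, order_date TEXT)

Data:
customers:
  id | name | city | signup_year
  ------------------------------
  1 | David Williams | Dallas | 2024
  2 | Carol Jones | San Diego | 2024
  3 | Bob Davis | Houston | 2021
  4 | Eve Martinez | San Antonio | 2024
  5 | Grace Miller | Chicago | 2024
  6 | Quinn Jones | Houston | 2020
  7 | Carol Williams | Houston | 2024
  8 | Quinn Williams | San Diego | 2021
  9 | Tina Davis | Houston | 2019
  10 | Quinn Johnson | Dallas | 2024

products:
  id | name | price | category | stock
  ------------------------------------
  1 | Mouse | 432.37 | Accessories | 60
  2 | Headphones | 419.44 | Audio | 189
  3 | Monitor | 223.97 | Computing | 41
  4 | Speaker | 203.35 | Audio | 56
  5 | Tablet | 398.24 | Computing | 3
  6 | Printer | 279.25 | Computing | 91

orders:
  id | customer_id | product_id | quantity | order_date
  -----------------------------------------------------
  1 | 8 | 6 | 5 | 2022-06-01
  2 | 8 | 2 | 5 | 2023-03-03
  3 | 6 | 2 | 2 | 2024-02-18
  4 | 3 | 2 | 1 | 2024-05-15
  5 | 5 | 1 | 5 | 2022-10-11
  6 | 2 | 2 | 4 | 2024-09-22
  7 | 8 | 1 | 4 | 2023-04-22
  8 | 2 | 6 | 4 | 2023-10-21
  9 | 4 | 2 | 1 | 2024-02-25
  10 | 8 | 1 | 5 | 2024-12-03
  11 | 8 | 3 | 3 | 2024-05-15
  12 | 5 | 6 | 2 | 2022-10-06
SELECT name, stock, price FROM products WHERE stock < 134 AND price < 134.01

Execution result:
(no rows)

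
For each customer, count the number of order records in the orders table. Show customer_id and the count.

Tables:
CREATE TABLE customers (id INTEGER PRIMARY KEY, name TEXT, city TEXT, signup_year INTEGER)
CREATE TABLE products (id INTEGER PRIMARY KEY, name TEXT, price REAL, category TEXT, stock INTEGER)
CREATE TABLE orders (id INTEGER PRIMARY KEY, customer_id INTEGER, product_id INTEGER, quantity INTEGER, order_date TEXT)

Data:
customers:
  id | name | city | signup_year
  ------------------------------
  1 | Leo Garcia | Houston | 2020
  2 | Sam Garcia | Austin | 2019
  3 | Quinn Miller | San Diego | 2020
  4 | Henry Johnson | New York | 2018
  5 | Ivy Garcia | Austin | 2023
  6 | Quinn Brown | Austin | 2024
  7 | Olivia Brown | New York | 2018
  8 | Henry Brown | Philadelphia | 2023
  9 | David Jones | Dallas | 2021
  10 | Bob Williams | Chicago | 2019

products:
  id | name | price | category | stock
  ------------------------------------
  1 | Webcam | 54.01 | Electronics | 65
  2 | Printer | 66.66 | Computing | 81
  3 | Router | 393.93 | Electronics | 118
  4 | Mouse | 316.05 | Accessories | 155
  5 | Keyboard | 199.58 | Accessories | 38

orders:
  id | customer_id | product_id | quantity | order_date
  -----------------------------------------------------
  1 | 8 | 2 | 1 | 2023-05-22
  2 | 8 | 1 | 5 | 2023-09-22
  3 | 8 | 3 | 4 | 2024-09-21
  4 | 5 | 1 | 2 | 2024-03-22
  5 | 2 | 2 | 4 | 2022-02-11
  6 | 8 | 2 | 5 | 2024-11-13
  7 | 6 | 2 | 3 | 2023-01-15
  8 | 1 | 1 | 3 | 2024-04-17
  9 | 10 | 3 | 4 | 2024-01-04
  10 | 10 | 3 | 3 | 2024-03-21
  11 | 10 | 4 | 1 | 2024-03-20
SELECT customer_id, COUNT(*) AS order_count FROM orders GROUP BY customer_id

Execution result:
customer_id | order_count
1 | 1
2 | 1
5 | 1
6 | 1
8 | 4
10 | 3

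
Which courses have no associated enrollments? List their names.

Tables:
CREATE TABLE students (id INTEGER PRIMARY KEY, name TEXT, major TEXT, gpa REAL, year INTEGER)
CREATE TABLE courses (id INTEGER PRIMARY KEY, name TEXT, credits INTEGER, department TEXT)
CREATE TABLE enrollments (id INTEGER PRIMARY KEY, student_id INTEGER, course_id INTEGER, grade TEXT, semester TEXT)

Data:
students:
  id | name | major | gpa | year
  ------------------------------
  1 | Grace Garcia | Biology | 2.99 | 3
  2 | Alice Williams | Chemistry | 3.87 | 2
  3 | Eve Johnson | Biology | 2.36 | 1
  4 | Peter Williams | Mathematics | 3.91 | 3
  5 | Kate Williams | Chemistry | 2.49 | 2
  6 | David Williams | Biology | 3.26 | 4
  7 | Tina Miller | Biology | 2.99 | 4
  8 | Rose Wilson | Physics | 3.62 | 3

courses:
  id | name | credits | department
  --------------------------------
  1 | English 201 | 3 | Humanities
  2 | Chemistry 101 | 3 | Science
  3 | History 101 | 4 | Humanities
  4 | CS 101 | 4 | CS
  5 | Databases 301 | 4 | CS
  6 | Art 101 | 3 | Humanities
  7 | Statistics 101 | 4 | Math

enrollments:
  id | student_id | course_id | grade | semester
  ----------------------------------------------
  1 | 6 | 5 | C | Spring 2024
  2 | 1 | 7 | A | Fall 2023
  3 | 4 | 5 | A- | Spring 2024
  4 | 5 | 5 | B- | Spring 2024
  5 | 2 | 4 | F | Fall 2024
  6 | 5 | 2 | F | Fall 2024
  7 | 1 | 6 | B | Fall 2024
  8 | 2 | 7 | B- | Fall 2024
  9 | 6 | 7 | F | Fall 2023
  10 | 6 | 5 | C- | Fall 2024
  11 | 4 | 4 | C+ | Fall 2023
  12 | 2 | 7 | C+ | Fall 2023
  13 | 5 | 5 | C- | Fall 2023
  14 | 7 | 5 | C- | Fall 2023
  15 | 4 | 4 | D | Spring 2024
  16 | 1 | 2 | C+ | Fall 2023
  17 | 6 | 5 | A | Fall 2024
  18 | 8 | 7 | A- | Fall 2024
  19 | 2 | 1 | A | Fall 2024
SELECT p.name FROM courses p LEFT JOIN enrollments c ON c.course_id = p.id WHERE c.id IS NULL

Execution result:
History 101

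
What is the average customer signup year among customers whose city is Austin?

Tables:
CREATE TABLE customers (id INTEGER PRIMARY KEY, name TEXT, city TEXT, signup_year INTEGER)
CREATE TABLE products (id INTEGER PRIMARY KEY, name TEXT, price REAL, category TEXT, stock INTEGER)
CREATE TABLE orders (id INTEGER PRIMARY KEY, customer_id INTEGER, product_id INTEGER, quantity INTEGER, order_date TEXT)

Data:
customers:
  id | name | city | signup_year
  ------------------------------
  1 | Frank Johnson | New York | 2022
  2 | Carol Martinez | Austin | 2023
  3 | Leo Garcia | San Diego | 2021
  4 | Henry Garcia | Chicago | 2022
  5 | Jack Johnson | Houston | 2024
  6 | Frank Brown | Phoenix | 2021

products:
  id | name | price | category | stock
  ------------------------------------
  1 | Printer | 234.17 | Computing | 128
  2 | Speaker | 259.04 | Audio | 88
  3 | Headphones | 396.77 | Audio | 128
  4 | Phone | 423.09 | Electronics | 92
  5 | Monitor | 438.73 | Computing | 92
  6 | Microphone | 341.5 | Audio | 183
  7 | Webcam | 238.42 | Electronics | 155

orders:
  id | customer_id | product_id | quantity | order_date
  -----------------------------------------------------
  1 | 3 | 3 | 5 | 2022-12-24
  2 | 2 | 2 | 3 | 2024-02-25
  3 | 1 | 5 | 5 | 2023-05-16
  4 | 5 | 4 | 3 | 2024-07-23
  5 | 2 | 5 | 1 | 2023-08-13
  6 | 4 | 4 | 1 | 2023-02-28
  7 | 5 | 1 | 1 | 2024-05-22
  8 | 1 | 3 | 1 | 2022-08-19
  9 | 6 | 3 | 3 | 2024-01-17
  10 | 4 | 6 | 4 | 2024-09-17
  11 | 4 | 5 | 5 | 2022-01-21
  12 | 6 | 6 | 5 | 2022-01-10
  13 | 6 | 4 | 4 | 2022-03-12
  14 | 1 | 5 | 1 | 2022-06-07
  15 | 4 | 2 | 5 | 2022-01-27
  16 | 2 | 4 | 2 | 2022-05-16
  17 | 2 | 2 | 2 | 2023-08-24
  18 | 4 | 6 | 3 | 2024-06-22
SELECT AVG(signup_year) FROM customers WHERE city = 'Austin'

Execution result:
2023.00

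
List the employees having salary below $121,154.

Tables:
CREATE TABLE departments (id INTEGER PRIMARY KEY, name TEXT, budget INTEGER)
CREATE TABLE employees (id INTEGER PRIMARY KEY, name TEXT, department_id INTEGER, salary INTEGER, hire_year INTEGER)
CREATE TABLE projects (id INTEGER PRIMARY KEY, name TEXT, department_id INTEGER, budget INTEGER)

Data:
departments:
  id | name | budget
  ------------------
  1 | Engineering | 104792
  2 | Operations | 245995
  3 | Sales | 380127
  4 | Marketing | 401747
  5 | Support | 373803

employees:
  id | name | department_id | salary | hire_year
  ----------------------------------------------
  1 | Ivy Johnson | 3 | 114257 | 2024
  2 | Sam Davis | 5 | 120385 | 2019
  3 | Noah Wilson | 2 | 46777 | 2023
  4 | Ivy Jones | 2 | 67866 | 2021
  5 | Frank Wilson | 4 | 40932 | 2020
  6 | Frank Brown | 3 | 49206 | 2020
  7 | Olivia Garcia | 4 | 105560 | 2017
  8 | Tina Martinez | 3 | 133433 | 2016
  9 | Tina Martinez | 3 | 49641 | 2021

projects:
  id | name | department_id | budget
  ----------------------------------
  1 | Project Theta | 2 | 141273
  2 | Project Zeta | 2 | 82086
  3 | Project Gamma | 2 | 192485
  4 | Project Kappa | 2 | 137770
SELECT name, salary FROM employees WHERE salary < 121154

Execution result:
name | salary
Ivy Johnson | 114257
Sam Davis | 120385
Noah Wilson | 46777
Ivy Jones | 67866
Frank Wilson | 40932
Frank Brown | 49206
Olivia Garcia | 105560
Tina Martinez | 49641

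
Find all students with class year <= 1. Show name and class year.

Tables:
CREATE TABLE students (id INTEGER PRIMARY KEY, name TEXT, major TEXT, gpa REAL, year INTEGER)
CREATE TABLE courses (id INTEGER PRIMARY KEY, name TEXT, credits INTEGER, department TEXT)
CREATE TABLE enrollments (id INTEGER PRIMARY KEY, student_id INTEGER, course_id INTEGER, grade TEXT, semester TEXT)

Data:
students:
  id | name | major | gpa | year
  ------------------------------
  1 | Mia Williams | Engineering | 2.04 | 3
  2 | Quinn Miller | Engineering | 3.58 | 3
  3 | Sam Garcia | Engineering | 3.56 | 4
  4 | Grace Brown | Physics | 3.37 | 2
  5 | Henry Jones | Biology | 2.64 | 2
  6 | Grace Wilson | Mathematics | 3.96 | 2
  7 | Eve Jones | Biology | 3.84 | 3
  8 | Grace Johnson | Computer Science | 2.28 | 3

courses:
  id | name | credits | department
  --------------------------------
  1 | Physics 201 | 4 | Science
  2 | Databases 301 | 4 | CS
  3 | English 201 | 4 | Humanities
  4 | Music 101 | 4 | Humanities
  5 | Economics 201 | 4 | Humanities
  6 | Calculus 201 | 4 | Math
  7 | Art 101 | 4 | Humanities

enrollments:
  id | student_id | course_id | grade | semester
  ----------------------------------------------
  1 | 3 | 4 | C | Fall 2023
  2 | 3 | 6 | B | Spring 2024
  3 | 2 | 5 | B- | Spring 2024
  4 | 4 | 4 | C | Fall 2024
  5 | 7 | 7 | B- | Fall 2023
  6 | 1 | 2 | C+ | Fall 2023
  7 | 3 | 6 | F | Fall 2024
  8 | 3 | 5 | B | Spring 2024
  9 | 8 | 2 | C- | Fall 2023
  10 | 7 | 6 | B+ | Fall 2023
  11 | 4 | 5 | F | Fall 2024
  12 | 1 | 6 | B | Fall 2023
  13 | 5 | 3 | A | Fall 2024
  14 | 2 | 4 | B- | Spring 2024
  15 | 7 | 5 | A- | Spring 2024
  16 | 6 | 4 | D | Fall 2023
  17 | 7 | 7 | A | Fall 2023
SELECT name, year FROM students WHERE year <= 1

Execution result:
(no rows)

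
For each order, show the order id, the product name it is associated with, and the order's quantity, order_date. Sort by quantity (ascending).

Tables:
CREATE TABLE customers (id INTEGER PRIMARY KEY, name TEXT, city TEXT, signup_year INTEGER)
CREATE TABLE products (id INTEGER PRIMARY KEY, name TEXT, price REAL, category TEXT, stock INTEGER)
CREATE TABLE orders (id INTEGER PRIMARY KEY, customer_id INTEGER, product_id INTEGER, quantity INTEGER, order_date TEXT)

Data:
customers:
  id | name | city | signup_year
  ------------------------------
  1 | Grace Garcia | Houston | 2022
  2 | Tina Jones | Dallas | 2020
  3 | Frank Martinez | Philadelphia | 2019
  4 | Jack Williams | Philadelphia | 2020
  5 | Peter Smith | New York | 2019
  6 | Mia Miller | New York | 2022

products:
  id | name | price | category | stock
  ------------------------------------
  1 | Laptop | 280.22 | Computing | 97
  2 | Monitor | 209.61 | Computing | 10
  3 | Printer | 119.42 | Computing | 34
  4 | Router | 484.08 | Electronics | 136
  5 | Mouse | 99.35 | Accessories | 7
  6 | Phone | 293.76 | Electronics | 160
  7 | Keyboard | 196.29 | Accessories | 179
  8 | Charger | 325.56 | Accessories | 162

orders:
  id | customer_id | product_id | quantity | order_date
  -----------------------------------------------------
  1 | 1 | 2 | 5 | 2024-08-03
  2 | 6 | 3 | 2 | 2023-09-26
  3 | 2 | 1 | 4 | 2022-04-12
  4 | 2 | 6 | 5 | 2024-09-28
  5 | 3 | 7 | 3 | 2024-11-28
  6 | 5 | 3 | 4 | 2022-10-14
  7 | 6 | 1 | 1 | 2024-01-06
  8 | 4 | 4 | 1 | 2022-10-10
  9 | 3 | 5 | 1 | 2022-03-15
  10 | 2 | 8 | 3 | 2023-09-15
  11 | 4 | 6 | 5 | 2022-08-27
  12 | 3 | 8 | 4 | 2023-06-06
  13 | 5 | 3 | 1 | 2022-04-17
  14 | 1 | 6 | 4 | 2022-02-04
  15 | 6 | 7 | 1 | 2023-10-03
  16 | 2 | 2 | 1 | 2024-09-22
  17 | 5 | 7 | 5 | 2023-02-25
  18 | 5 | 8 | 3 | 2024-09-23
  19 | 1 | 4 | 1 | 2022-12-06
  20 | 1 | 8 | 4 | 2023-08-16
SELECT c.id, p.name AS product, c.quantity, c.order_date FROM orders c JOIN products p ON c.product_id = p.id ORDER BY c.quantity ASC

Execution result:
id | product | quantity | order_date
7 | Laptop | 1 | 2024-01-06
8 | Router | 1 | 2022-10-10
9 | Mouse | 1 | 2022-03-15
13 | Printer | 1 | 2022-04-17
15 | Keyboard | 1 | 2023-10-03
16 | Monitor | 1 | 2024-09-22
19 | Router | 1 | 2022-12-06
2 | Printer | 2 | 2023-09-26
5 | Keyboard | 3 | 2024-11-28
10 | Charger | 3 | 2023-09-15
18 | Charger | 3 | 2024-09-23
3 | Laptop | 4 | 2022-04-12
6 | Printer | 4 | 2022-10-14
12 | Charger | 4 | 2023-06-06
14 | Phone | 4 | 2022-02-04
20 | Charger | 4 | 2023-08-16
1 | Monitor | 5 | 2024-08-03
4 | Phone | 5 | 2024-09-28
11 | Phone | 5 | 2022-08-27
17 | Keyboard | 5 | 2023-02-25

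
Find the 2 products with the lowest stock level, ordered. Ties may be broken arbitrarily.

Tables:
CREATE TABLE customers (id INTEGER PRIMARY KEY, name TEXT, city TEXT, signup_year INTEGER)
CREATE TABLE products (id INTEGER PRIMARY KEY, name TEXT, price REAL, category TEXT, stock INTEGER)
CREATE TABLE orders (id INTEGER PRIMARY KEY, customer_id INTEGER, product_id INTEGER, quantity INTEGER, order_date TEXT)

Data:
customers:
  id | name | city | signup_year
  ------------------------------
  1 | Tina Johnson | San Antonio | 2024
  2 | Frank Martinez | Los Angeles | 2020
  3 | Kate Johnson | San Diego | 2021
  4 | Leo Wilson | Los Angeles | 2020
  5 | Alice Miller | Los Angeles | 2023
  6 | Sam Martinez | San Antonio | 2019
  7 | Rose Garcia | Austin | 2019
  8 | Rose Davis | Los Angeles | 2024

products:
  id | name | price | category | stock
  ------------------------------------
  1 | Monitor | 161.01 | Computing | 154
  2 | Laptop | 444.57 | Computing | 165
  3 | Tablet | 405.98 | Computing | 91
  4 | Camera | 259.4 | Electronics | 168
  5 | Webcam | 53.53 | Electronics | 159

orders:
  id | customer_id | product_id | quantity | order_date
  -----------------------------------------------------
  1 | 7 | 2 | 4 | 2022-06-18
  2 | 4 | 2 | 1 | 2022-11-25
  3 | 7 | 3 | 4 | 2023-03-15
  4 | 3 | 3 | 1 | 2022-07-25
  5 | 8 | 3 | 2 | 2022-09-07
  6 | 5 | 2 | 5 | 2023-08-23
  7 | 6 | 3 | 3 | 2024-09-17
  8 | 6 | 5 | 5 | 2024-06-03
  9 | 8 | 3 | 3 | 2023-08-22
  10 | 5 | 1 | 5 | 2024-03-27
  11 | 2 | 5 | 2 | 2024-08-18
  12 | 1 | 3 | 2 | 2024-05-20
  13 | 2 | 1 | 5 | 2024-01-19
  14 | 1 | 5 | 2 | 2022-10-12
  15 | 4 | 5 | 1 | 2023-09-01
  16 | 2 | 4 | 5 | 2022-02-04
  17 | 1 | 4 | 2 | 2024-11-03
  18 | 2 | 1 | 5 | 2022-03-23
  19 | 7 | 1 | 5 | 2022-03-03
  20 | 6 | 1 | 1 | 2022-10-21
SELECT name, stock FROM products ORDER BY stock ASC LIMIT 2

Execution result:
name | stock
Tablet | 91
Monitor | 154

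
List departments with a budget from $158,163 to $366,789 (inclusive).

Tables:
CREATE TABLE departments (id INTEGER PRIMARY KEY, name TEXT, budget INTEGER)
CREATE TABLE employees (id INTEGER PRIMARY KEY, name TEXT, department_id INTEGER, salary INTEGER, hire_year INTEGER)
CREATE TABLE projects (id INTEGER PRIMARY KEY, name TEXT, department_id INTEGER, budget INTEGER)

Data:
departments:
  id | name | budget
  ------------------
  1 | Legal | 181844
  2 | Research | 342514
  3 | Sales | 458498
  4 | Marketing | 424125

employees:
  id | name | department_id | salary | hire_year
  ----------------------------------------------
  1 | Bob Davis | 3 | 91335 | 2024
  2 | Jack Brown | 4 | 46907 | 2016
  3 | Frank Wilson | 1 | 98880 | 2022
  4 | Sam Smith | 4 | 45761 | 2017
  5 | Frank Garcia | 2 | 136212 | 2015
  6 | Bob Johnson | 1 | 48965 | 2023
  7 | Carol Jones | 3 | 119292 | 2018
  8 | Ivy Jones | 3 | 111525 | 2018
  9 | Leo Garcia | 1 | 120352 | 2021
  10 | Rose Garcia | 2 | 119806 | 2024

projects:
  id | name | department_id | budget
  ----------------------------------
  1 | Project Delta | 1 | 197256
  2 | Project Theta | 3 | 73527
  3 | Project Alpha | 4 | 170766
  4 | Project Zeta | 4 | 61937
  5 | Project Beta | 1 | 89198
SELECT name, budget FROM departments WHERE budget BETWEEN 158163 AND 366789

Execution result:
name | budget
Legal | 181844
Research | 342514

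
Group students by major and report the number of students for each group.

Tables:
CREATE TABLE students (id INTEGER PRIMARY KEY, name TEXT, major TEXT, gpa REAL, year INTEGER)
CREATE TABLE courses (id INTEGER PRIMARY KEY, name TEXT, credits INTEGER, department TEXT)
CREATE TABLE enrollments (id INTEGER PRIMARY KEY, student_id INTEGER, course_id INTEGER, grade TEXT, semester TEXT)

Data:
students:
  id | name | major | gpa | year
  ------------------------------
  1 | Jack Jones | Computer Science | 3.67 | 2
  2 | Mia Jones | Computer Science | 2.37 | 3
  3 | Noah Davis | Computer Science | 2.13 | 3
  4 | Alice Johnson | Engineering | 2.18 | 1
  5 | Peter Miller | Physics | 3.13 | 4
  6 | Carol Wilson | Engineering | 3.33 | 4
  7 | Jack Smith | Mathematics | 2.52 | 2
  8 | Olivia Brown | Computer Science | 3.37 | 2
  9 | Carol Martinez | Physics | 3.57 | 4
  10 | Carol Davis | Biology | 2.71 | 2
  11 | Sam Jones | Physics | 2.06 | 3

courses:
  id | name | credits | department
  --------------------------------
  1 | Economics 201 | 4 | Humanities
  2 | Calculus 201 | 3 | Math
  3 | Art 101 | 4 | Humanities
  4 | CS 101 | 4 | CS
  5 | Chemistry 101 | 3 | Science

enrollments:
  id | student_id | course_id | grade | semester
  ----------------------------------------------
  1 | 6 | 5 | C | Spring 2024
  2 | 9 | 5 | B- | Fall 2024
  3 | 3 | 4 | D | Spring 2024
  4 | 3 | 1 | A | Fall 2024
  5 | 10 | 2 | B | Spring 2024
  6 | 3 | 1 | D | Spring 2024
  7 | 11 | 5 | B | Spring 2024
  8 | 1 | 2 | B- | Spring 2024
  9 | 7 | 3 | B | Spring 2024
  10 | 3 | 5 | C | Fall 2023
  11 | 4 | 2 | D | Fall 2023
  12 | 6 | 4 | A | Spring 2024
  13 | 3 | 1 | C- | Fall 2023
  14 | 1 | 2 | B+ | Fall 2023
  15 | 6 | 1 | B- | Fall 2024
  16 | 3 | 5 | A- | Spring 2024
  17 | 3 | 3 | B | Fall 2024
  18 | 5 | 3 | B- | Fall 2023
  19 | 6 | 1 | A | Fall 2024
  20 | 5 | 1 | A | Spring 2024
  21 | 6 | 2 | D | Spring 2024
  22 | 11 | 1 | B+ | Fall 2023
SELECT major, COUNT(*) AS n FROM students GROUP BY major

Execution result:
major | n
Biology | 1
Computer Science | 4
Engineering | 2
Mathematics | 1
Physics | 3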